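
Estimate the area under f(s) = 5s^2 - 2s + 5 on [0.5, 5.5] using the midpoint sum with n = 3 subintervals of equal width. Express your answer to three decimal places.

266.296

Δs = (5.5 − 0.5)/3 = 5/3.
Midpoints: 4/3, 3, 14/3.
f(4/3) = 101/9, f(3) = 44, f(14/3) = 941/9.
Sum = Δs · [f(4/3) + f(3) + f(14/3)].
Sum ≈ 266.296.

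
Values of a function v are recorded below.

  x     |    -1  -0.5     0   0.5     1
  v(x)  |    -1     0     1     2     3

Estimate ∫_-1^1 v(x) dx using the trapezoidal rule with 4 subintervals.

Δx = 0.5.
T_4 = (0.5/2)·[(-1) + 2·0 + 2·1 + 2·2 + 3] = 2.

2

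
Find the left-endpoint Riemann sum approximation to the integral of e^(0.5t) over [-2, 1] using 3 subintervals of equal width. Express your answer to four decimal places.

1.9744

Δt = (1 − (-2))/3 = 1.
Left endpoints: -2, -1, 0.
f(-2) ≈ 0.3679, f(-1) ≈ 0.6065, f(0) ≈ 1.0000.
Sum = Δt · [f(-2) + f(-1) + f(0)].
Sum ≈ 1.9744.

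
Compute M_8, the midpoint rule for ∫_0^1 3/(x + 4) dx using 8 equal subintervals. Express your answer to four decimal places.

Δx = (1 − 0)/8 = 0.125.
Midpoints: 0.0625, 0.1875, 0.3125, 0.4375, 0.5625, 0.6875, 0.8125, 0.9375.
f(0.0625) = 48/65, f(0.1875) = 48/67, f(0.3125) = 16/23, f(0.4375) = 48/71, f(0.5625) = 48/73, f(0.6875) = 0.64, f(0.8125) = 48/77, f(0.9375) = 48/79.
Sum = Δx · [f(0.0625) + f(0.1875) + f(0.3125) + ...].
Sum ≈ 0.6694.

0.6694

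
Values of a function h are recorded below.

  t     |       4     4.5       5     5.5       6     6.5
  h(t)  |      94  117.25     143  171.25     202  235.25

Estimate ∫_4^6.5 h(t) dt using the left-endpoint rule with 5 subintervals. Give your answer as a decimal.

Δt = 0.5.
Sum = 0.5·[94 + 117.25 + 143 + 171.25 + 202] = 363.75.

363.75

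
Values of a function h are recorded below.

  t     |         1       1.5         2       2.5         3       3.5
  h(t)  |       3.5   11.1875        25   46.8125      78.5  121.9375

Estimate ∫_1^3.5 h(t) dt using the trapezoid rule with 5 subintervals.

112.109375

Δt = 0.5.
T_5 = (0.5/2)·[3.5 + 2·11.1875 + 2·25 + 2·46.8125 + 2·78.5 + 121.9375] = 112.109375.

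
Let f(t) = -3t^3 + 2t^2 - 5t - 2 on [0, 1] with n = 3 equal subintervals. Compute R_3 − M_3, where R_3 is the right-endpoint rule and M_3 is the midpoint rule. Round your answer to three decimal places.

R_3 ≈ -5.62963.
M_3 ≈ -4.56019.
R_3 − M_3 ≈ -1.069.

-1.069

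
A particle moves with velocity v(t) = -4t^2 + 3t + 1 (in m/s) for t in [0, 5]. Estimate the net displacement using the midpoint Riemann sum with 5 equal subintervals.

-122.5

Δt = (5 − 0)/5 = 1.
Midpoints: 0.5, 1.5, 2.5, 3.5, 4.5.
v(0.5) = 1.5, v(1.5) = -3.5, v(2.5) = -16.5, v(3.5) = -37.5, v(4.5) = -66.5.
Sum = Δt · [v(0.5) + v(1.5) + v(2.5) + v(3.5) + v(4.5)].
Sum = -122.5.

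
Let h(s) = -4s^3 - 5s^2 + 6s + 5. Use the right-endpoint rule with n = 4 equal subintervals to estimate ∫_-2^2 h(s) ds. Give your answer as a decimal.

Δs = (2 − (-2))/4 = 1.
Right endpoints: -1, 0, 1, 2.
h(-1) = -2, h(0) = 5, h(1) = 2, h(2) = -35.
Sum = Δs · [h(-1) + h(0) + h(1) + h(2)].
Sum = -30.

-30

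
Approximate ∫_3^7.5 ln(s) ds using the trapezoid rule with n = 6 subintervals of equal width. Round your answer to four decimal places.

Δs = (7.5 − 3)/6 = 0.75.
f(3) ≈ 1.0986, f(3.75) ≈ 1.3218, f(4.5) ≈ 1.5041, f(5.25) ≈ 1.6582, f(6) ≈ 1.7918, f(6.75) ≈ 1.9095, f(7.5) ≈ 2.0149.
T_6 = (Δs/2)·[f(s_0) + 2f(s_1) + ... + 2f(s_{5}) + f(s_6)].
Sum ≈ 7.3066.

7.3066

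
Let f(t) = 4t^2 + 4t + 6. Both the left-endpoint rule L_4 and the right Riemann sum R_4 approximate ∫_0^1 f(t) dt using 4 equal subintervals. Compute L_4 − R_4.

-2

L_4 = 8.375.
R_4 = 10.375.
L_4 − R_4 = -2.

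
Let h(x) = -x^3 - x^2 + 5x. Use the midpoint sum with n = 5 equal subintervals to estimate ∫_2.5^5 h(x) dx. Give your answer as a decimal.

Δx = (5 − 2.5)/5 = 0.5.
Midpoints: 2.75, 3.25, 3.75, 4.25, 4.75.
h(2.75) = -14.609375, h(3.25) = -28.640625, h(3.75) = -48.046875, h(4.25) = -73.578125, h(4.75) = -105.984375.
Sum = Δx · [h(2.75) + h(3.25) + h(3.75) + h(4.25) + h(4.75)].
Sum = -135.4296875.

-135.4296875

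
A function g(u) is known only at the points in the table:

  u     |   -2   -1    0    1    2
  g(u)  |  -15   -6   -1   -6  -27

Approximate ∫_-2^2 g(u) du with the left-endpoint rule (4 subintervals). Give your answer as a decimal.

-28

Δu = 1.
Sum = 1·[(-15) + (-6) + (-1) + (-6)] = -28.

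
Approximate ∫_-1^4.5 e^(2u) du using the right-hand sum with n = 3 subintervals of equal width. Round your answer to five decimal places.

Δu = (4.5 − (-1))/3 = 11/6.
Right endpoints: 5/6, 8/3, 4.5.
f(5/6) ≈ 5.29449, f(8/3) ≈ 207.12725, f(4.5) ≈ 8103.08393.
Sum = Δu · [f(5/6) + f(8/3) + f(4.5)].
Sum ≈ 15245.09372.

15245.09372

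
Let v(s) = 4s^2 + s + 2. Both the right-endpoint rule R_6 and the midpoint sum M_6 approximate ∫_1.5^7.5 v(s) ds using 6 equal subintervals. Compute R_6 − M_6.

117

R_6 = 712.
M_6 = 595.
R_6 − M_6 = 117.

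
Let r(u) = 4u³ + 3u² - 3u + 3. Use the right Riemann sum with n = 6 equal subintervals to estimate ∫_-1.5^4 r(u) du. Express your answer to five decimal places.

Δu = (4 − (-1.5))/6 = 11/12.
Right endpoints: -7/12, 1/3, 1.25, 13/6, 37/12, 4.
r(-7/12) = 1075/216, r(1/3) = 67/27, r(1.25) = 11.75, r(13/6) = 5537/108, r(37/12) = 30137/216, r(4) = 295.
Sum = Δu · [r(-7/12) + r(1/3) + r(1.25) + ...].
Sum ≈ 462.91667.

462.91667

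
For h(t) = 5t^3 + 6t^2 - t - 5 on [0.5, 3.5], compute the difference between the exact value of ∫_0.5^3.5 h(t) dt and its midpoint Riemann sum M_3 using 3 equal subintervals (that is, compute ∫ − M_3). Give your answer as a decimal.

Exact integral: ∫_0.5^3.5 h(t) dt = 252.
M_3 = 243.
Error = 252 − 243 = 9.

9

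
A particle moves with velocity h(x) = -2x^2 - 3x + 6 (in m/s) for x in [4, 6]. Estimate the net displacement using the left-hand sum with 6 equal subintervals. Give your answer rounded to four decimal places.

Δx = (6 − 4)/6 = 1/3.
Left endpoints: 4, 13/3, 14/3, 5, 16/3, 17/3.
h(4) = -38, h(13/3) = -401/9, h(14/3) = -464/9, h(5) = -59, h(16/3) = -602/9, h(17/3) = -677/9.
Sum = Δx · [h(4) + h(13/3) + h(14/3) + ...].
Sum ≈ -111.7407.

-111.7407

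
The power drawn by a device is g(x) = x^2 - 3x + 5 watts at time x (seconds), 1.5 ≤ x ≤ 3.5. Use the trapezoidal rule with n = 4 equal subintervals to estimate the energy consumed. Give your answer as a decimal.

8.25

Δx = (3.5 − 1.5)/4 = 0.5.
g(1.5) = 2.75, g(2) = 3, g(2.5) = 3.75, g(3) = 5, g(3.5) = 6.75.
T_4 = (Δx/2)·[g(x_0) + 2g(x_1) + 2g(x_2) + 2g(x_3) + g(x_4)].
Sum = 8.25.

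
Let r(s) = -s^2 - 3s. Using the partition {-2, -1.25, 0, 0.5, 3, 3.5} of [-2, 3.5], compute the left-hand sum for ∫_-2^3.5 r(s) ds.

-9.140625

Subinterval widths: 0.75, 1.25, 0.5, 2.5, 0.5.
Left endpoints: -2, -1.25, 0, 0.5, 3.
r(-2) = 2, r(-1.25) = 2.1875, r(0) = 0, r(0.5) = -1.75, r(3) = -18.
Sum = Σ Δs_i · r(s_i).
Sum = -9.140625.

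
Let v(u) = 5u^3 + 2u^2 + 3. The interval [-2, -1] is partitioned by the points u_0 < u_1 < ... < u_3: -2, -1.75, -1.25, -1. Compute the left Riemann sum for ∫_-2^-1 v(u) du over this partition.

-16.99609375

Subinterval widths: 0.25, 0.5, 0.25.
Left endpoints: -2, -1.75, -1.25.
v(-2) = -29, v(-1.75) = -17.671875, v(-1.25) = -3.640625.
Sum = Σ Δu_i · v(u_i).
Sum = -16.99609375.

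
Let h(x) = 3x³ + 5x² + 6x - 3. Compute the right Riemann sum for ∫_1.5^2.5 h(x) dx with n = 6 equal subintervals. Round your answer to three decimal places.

Δx = (2.5 − 1.5)/6 = 1/6.
Right endpoints: 5/3, 11/6, 2, 13/6, 7/3, 2.5.
h(5/3) = 313/9, h(11/6) = 1039/24, h(2) = 53, h(13/6) = 4607/72, h(7/3) = 229/3, h(2.5) = 90.125.
Sum = Δx · [h(5/3) + h(11/6) + h(2) + ...].
Sum ≈ 60.252.

60.252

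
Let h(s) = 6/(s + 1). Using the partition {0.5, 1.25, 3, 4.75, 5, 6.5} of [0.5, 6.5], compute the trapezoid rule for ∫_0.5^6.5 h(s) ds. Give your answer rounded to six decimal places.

Subinterval widths: 0.75, 1.75, 1.75, 0.25, 1.5.
h(0.5) = 4, h(1.25) = 8/3, h(3) = 1.5, h(4.75) = 24/23, h(5) = 1, h(6.5) = 0.8.
On each subinterval the trapezoid contributes (Δs_i/2)·[h(s_{i-1}) + h(s_i)].
Sum ≈ 9.976812.

9.976812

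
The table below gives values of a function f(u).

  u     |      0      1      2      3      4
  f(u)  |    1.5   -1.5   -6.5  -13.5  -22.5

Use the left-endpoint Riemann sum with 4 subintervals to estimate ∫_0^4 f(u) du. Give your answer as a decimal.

-20

Δu = 1.
Sum = 1·[1.5 + (-1.5) + (-6.5) + (-13.5)] = -20.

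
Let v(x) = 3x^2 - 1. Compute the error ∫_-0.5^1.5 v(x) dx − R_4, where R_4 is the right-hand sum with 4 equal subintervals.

-1.75

Exact integral: ∫_-0.5^1.5 v(x) dx = 1.5.
R_4 = 3.25.
Error = 1.5 − 3.25 = -1.75.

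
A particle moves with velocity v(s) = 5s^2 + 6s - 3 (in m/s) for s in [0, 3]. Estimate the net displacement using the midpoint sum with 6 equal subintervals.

62.6875

Δs = (3 − 0)/6 = 0.5.
Midpoints: 0.25, 0.75, 1.25, 1.75, 2.25, 2.75.
v(0.25) = -1.1875, v(0.75) = 4.3125, v(1.25) = 12.3125, v(1.75) = 22.8125, v(2.25) = 35.8125, v(2.75) = 51.3125.
Sum = Δs · [v(0.25) + v(0.75) + v(1.25) + ...].
Sum = 62.6875.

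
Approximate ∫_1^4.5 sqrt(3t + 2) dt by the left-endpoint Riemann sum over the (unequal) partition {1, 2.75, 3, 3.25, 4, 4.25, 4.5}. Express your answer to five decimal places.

Subinterval widths: 1.75, 0.25, 0.25, 0.75, 0.25, 0.25.
Left endpoints: 1, 2.75, 3, 3.25, 4, 4.25.
f(1) ≈ 2.23607, f(2.75) ≈ 3.20156, f(3) ≈ 3.31662, f(3.25) ≈ 3.42783, f(4) ≈ 3.74166, f(4.25) ≈ 3.84057.
Sum = Σ Δt_i · f(t_i).
Sum ≈ 10.00909.

10.00909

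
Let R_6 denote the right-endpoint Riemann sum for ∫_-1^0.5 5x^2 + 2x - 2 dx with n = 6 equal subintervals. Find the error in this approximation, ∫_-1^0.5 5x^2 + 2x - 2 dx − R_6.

0.015625

Exact integral: ∫_-1^0.5 f(x) dx = -1.875.
R_6 = -1.890625.
Error = -1.875 − (-1.890625) = 0.015625.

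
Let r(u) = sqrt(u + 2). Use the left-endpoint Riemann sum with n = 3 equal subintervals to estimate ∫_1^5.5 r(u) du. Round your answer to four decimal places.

9.4543

Δu = (5.5 − 1)/3 = 1.5.
Left endpoints: 1, 2.5, 4.
r(1) ≈ 1.7321, r(2.5) ≈ 2.1213, r(4) ≈ 2.4495.
Sum = Δu · [r(1) + r(2.5) + r(4)].
Sum ≈ 9.4543.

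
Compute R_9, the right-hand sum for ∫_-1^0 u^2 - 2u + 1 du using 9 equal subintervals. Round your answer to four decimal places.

2.1687

Δu = (0 − (-1))/9 = 1/9.
Right endpoints: -8/9, -7/9, -2/3, -5/9, -4/9, -1/3, -2/9, -1/9, 0.
f(-8/9) = 289/81, f(-7/9) = 256/81, f(-2/3) = 25/9, f(-5/9) = 196/81, f(-4/9) = 169/81, f(-1/3) = 16/9, f(-2/9) = 121/81, f(-1/9) = 100/81, f(0) = 1.
Sum = Δu · [f(-8/9) + f(-7/9) + f(-2/3) + ...].
Sum ≈ 2.1687.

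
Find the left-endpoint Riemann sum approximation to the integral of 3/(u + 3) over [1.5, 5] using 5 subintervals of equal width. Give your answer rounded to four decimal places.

Δu = (5 − 1.5)/5 = 0.7.
Left endpoints: 1.5, 2.2, 2.9, 3.6, 4.3.
f(1.5) = 2/3, f(2.2) = 15/26, f(2.9) = 30/59, f(3.6) = 5/11, f(4.3) = 30/73.
Sum = Δu · [f(1.5) + f(2.2) + f(2.9) + f(3.6) + f(4.3)].
Sum ≈ 1.8323.

1.8323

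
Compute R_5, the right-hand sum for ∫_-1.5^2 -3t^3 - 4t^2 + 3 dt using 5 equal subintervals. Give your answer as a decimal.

-29.05

Δt = (2 − (-1.5))/5 = 0.7.
Right endpoints: -0.8, -0.1, 0.6, 1.3, 2.
f(-0.8) = 1.976, f(-0.1) = 2.963, f(0.6) = 0.912, f(1.3) = -10.351, f(2) = -37.
Sum = Δt · [f(-0.8) + f(-0.1) + f(0.6) + f(1.3) + f(2)].
Sum = -29.05.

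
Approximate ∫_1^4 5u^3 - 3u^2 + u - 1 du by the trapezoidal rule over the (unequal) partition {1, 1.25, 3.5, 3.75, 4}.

Subinterval widths: 0.25, 2.25, 0.25, 0.25.
f(1) = 2, f(1.25) = 5.328125, f(3.5) = 180.125, f(3.75) = 224.234375, f(4) = 275.
On each subinterval the trapezoid contributes (Δu_i/2)·[f(u_{i-1}) + f(u_i)].
Sum = 322.5.

322.5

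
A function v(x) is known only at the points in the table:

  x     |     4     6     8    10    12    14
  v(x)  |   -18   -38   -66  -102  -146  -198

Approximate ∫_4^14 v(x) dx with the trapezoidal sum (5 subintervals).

-920

Δx = 2.
T_5 = (2/2)·[(-18) + 2·(-38) + 2·(-66) + 2·(-102) + 2·(-146) + (-198)] = -920.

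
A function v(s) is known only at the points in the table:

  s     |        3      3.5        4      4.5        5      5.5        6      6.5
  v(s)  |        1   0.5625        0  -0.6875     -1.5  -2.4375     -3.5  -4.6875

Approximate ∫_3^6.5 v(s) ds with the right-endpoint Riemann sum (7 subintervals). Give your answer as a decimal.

-6.125

Δs = 0.5.
Sum = 0.5·[0.5625 + 0 + (-0.6875) + (-1.5) + (-2.4375) + (-3.5) + (-4.6875)] = -6.125.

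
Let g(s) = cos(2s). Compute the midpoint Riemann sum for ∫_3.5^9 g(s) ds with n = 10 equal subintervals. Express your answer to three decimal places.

Δs = (9 − 3.5)/10 = 0.55.
Midpoints: 3.775, 4.325, 4.875, 5.425, 5.975, 6.525, 7.075, 7.625, 8.175, 8.725.
g(3.775) ≈ 0.299, g(4.325) ≈ -0.715, g(4.875) ≈ -0.948, g(5.425) ≈ -0.145, g(5.975) ≈ 0.816, g(6.525) ≈ 0.885, g(7.075) ≈ -0.013, g(7.625) ≈ -0.897, g(8.175) ≈ -0.801, g(8.725) ≈ 0.170.
Sum = Δs · [g(3.775) + g(4.325) + g(4.875) + ...].
Sum ≈ -0.741.

-0.741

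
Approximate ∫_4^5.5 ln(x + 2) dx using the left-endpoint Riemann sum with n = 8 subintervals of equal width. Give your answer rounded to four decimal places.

Δx = (5.5 − 4)/8 = 0.1875.
Left endpoints: 4, 4.1875, 4.375, 4.5625, 4.75, 4.9375, 5.125, 5.3125.
f(4) ≈ 1.7918, f(4.1875) ≈ 1.8225, f(4.375) ≈ 1.8524, f(4.5625) ≈ 1.8814, f(4.75) ≈ 1.9095, f(4.9375) ≈ 1.9369, f(5.125) ≈ 1.9636, f(5.3125) ≈ 1.9896.
Sum = Δx · [f(4) + f(4.1875) + f(4.375) + ...].
Sum ≈ 2.8402.

2.8402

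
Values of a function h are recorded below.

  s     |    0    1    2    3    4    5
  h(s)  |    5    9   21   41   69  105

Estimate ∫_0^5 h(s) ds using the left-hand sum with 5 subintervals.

145

Δs = 1.
Sum = 1·[5 + 9 + 21 + 41 + 69] = 145.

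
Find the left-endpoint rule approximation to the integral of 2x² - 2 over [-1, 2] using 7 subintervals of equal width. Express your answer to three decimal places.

Δx = (2 − (-1))/7 = 3/7.
Left endpoints: -1, -4/7, -1/7, 2/7, 5/7, 8/7, 11/7.
f(-1) = 0, f(-4/7) = -66/49, f(-1/7) = -96/49, f(2/7) = -90/49, f(5/7) = -48/49, f(8/7) = 30/49, f(11/7) = 144/49.
Sum = Δx · [f(-1) + f(-4/7) + f(-1/7) + ...].
Sum ≈ -1.102.

-1.102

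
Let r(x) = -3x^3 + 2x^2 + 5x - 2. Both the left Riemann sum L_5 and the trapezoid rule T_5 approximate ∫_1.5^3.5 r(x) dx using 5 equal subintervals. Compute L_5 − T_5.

L_5 = -44.81.
T_5 = -62.51.
L_5 − T_5 = 17.7.

17.7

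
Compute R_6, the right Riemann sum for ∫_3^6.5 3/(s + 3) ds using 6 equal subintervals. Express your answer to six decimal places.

1.326287

Δs = (6.5 − 3)/6 = 7/12.
Right endpoints: 43/12, 25/6, 4.75, 16/3, 71/12, 6.5.
f(43/12) = 36/79, f(25/6) = 18/43, f(4.75) = 12/31, f(16/3) = 0.36, f(71/12) = 36/107, f(6.5) = 6/19.
Sum = Δs · [f(43/12) + f(25/6) + f(4.75) + ...].
Sum ≈ 1.326287.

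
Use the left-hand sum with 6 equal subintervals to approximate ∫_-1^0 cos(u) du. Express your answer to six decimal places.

Δu = (0 − (-1))/6 = 1/6.
Left endpoints: -1, -5/6, -2/3, -0.5, -1/3, -1/6.
f(-1) ≈ 0.540302, f(-5/6) ≈ 0.672412, f(-2/3) ≈ 0.785887, f(-0.5) ≈ 0.877583, f(-1/3) ≈ 0.944957, f(-1/6) ≈ 0.986143.
Sum = Δu · [f(-1) + f(-5/6) + f(-2/3) + ...].
Sum ≈ 0.801214.

0.801214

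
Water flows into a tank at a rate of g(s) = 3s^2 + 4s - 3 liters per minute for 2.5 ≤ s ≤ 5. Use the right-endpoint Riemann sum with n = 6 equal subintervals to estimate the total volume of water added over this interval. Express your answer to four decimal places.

153.3941

Δs = (5 − 2.5)/6 = 5/12.
Right endpoints: 35/12, 10/3, 3.75, 25/6, 55/12, 5.
g(35/12) = 34.1875, g(10/3) = 131/3, g(3.75) = 54.1875, g(25/6) = 65.75, g(55/12) = 3761/48, g(5) = 92.
Sum = Δs · [g(35/12) + g(10/3) + g(3.75) + ...].
Sum ≈ 153.3941.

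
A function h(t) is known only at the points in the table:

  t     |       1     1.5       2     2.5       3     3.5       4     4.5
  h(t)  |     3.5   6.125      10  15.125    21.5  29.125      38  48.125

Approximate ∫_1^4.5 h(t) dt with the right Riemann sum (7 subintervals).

84

Δt = 0.5.
Sum = 0.5·[6.125 + 10 + 15.125 + 21.5 + 29.125 + 38 + 48.125] = 84.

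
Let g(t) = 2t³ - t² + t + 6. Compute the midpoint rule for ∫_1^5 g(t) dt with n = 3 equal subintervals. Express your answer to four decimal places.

296.5926

Δt = (5 − 1)/3 = 4/3.
Midpoints: 5/3, 3, 13/3.
g(5/3) = 382/27, g(3) = 54, g(13/3) = 4166/27.
Sum = Δt · [g(5/3) + g(3) + g(13/3)].
Sum ≈ 296.5926.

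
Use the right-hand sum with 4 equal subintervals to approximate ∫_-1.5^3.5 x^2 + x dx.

31.09375

Δx = (3.5 − (-1.5))/4 = 1.25.
Right endpoints: -0.25, 1, 2.25, 3.5.
f(-0.25) = -0.1875, f(1) = 2, f(2.25) = 7.3125, f(3.5) = 15.75.
Sum = Δx · [f(-0.25) + f(1) + f(2.25) + f(3.5)].
Sum = 31.09375.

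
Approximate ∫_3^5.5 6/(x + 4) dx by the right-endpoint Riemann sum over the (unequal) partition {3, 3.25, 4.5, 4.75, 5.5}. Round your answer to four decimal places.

1.7344

Subinterval widths: 0.25, 1.25, 0.25, 0.75.
Right endpoints: 3.25, 4.5, 4.75, 5.5.
f(3.25) = 24/29, f(4.5) = 12/17, f(4.75) = 24/35, f(5.5) = 12/19.
Sum = Σ Δx_i · f(x_i).
Sum ≈ 1.7344.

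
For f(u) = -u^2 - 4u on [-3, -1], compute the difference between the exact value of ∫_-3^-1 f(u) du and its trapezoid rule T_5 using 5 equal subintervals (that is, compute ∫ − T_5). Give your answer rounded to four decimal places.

Exact integral: ∫_-3^-1 f(u) du ≈ 7.333333.
T_5 = 7.28.
Error ≈ 7.333333 − 7.28 ≈ 0.0533.

0.0533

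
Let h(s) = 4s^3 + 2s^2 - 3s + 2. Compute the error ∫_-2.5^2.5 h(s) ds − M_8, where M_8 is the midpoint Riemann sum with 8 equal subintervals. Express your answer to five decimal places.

0.32552

Exact integral: ∫_-2.5^2.5 h(s) ds ≈ 30.8333333.
M_8 = 30.5078125.
Error ≈ 30.8333333 − 30.5078125 ≈ 0.32552.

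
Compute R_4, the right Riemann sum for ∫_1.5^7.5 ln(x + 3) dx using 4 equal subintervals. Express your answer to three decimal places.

Δx = (7.5 − 1.5)/4 = 1.5.
Right endpoints: 3, 4.5, 6, 7.5.
f(3) ≈ 1.792, f(4.5) ≈ 2.015, f(6) ≈ 2.197, f(7.5) ≈ 2.351.
Sum = Δx · [f(3) + f(4.5) + f(6) + f(7.5)].
Sum ≈ 12.533.

12.533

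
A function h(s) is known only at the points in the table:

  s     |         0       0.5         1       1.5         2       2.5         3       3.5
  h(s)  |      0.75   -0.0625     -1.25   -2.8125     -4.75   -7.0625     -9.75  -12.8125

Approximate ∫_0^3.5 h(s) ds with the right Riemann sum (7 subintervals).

Δs = 0.5.
Sum = 0.5·[(-0.0625) + (-1.25) + (-2.8125) + (-4.75) + (-7.0625) + (-9.75) + (-12.8125)] = -19.25.

-19.25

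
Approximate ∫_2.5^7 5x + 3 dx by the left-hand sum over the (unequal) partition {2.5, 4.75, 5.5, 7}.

100.6875

Subinterval widths: 2.25, 0.75, 1.5.
Left endpoints: 2.5, 4.75, 5.5.
f(2.5) = 15.5, f(4.75) = 26.75, f(5.5) = 30.5.
Sum = Σ Δx_i · f(x_i).
Sum = 100.6875.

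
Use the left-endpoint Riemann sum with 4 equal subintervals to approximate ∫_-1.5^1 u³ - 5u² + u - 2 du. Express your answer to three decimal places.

Δu = (1 − (-1.5))/4 = 0.625.
Left endpoints: -1.5, -0.875, -0.25, 0.375.
f(-1.5) = -18.125, f(-0.875) = -3775/512, f(-0.25) = -2.578125, f(0.375) = -1165/512.
Sum = Δu · [f(-1.5) + f(-0.875) + f(-0.25) + f(0.375)].
Sum ≈ -18.970.

-18.970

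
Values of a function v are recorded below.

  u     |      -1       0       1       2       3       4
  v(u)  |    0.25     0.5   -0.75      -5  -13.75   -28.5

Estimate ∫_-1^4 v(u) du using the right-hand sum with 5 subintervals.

-47.5

Δu = 1.
Sum = 1·[0.5 + (-0.75) + (-5) + (-13.75) + (-28.5)] = -47.5.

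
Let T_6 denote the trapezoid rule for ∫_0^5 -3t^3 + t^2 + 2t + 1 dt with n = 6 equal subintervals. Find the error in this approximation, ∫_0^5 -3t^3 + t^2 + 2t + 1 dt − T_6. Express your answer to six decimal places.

12.442130

Exact integral: ∫_0^5 f(t) dt ≈ -397.08333333.
T_6 ≈ -409.52546296.
Error ≈ -397.08333333 − (-409.52546296) ≈ 12.442130.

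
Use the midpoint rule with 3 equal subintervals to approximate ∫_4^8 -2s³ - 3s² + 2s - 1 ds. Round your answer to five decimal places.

Δs = (8 − 4)/3 = 4/3.
Midpoints: 14/3, 6, 22/3.
f(14/3) = -7027/27, f(6) = -529, f(22/3) = -25283/27.
Sum = Δs · [f(14/3) + f(6) + f(22/3)].
Sum ≈ -2300.88889.

-2300.88889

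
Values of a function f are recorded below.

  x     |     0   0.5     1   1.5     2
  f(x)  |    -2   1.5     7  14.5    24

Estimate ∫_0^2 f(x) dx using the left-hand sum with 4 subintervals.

Δx = 0.5.
Sum = 0.5·[(-2) + 1.5 + 7 + 14.5] = 10.5.

10.5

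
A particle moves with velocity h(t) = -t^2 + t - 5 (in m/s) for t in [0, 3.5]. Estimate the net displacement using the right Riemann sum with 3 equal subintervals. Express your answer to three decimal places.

-31.565

Δt = (3.5 − 0)/3 = 7/6.
Right endpoints: 7/6, 7/3, 3.5.
h(7/6) = -187/36, h(7/3) = -73/9, h(3.5) = -13.75.
Sum = Δt · [h(7/6) + h(7/3) + h(3.5)].
Sum ≈ -31.565.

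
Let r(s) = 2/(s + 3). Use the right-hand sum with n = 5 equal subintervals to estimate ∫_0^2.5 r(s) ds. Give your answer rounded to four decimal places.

Δs = (2.5 − 0)/5 = 0.5.
Right endpoints: 0.5, 1, 1.5, 2, 2.5.
r(0.5) = 4/7, r(1) = 0.5, r(1.5) = 4/9, r(2) = 0.4, r(2.5) = 4/11.
Sum = Δs · [r(0.5) + r(1) + r(1.5) + r(2) + r(2.5)].
Sum ≈ 1.1398.

1.1398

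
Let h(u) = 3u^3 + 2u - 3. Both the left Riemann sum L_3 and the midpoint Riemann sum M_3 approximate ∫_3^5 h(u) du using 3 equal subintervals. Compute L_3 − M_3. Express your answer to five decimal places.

-91.33333

L_3 = 324.
M_3 ≈ 415.3333333.
L_3 − M_3 ≈ -91.33333.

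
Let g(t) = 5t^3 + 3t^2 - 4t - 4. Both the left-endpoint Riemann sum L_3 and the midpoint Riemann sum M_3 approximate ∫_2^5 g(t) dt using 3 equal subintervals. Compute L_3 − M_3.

L_3 = 534.
M_3 = 810.375.
L_3 − M_3 = -276.375.

-276.375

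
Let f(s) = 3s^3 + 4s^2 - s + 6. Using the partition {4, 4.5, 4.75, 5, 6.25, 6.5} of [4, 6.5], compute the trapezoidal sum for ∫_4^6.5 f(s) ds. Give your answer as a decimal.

1448.5703125

Subinterval widths: 0.5, 0.25, 0.25, 1.25, 0.25.
f(4) = 258, f(4.5) = 355.875, f(4.75) = 413.015625, f(5) = 476, f(6.25) = 888.421875, f(6.5) = 992.375.
On each subinterval the trapezoid contributes (Δs_i/2)·[f(s_{i-1}) + f(s_i)].
Sum = 1448.5703125.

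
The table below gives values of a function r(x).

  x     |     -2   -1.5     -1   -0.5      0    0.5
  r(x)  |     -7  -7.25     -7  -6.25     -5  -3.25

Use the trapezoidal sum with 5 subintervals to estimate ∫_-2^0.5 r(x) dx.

-15.3125

Δx = 0.5.
T_5 = (0.5/2)·[(-7) + 2·(-7.25) + 2·(-7) + 2·(-6.25) + 2·(-5) + (-3.25)] = -15.3125.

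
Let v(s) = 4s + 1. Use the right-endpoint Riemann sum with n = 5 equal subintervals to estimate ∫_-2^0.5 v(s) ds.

Δs = (0.5 − (-2))/5 = 0.5.
Right endpoints: -1.5, -1, -0.5, 0, 0.5.
v(-1.5) = -5, v(-1) = -3, v(-0.5) = -1, v(0) = 1, v(0.5) = 3.
Sum = Δs · [v(-1.5) + v(-1) + v(-0.5) + v(0) + v(0.5)].
Sum = -2.5.

-2.5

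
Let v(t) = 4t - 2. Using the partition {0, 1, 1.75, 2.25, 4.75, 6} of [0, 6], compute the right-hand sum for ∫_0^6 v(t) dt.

Subinterval widths: 1, 0.75, 0.5, 2.5, 1.25.
Right endpoints: 1, 1.75, 2.25, 4.75, 6.
v(1) = 2, v(1.75) = 5, v(2.25) = 7, v(4.75) = 17, v(6) = 22.
Sum = Σ Δt_i · v(t_i).
Sum = 79.25.

79.25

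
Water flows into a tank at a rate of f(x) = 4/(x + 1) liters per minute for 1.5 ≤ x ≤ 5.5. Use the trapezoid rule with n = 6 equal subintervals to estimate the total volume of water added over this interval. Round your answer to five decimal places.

3.84208

Δx = (5.5 − 1.5)/6 = 2/3.
f(1.5) = 1.6, f(13/6) = 24/19, f(17/6) = 24/23, f(3.5) = 8/9, f(25/6) = 24/31, f(29/6) = 24/35, f(5.5) = 8/13.
T_6 = (Δx/2)·[f(x_0) + 2f(x_1) + ... + 2f(x_{5}) + f(x_6)].
Sum ≈ 3.84208.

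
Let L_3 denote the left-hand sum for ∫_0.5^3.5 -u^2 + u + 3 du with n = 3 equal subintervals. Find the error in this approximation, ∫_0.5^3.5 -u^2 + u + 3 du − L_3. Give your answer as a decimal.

-4

Exact integral: ∫_0.5^3.5 f(u) du = 0.75.
L_3 = 4.75.
Error = 0.75 − 4.75 = -4.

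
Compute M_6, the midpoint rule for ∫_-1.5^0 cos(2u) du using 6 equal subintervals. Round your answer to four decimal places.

Δu = (0 − (-1.5))/6 = 0.25.
Midpoints: -1.375, -1.125, -0.875, -0.625, -0.375, -0.125.
f(-1.375) ≈ -0.9243, f(-1.125) ≈ -0.6282, f(-0.875) ≈ -0.1782, f(-0.625) ≈ 0.3153, f(-0.375) ≈ 0.7317, f(-0.125) ≈ 0.9689.
Sum = Δu · [f(-1.375) + f(-1.125) + f(-0.875) + ...].
Sum ≈ 0.0713.

0.0713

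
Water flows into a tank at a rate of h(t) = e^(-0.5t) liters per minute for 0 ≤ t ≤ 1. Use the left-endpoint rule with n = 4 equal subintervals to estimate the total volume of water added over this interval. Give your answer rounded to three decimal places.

0.837

Δt = (1 − 0)/4 = 0.25.
Left endpoints: 0, 0.25, 0.5, 0.75.
h(0) ≈ 1.000, h(0.25) ≈ 0.882, h(0.5) ≈ 0.779, h(0.75) ≈ 0.687.
Sum = Δt · [h(0) + h(0.25) + h(0.5) + h(0.75)].
Sum ≈ 0.837.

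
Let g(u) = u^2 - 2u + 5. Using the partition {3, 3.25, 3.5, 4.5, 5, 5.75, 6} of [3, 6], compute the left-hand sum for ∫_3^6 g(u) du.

44.28125

Subinterval widths: 0.25, 0.25, 1, 0.5, 0.75, 0.25.
Left endpoints: 3, 3.25, 3.5, 4.5, 5, 5.75.
g(3) = 8, g(3.25) = 9.0625, g(3.5) = 10.25, g(4.5) = 16.25, g(5) = 20, g(5.75) = 26.5625.
Sum = Σ Δu_i · g(u_i).
Sum = 44.28125.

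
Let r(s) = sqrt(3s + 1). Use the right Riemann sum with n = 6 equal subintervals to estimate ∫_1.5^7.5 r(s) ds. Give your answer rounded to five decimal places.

Δs = (7.5 − 1.5)/6 = 1.
Right endpoints: 2.5, 3.5, 4.5, 5.5, 6.5, 7.5.
r(2.5) ≈ 2.91548, r(3.5) ≈ 3.39116, r(4.5) ≈ 3.80789, r(5.5) ≈ 4.18330, r(6.5) ≈ 4.52769, r(7.5) ≈ 4.84768.
Sum = Δs · [r(2.5) + r(3.5) + r(4.5) + ...].
Sum ≈ 23.67320.

23.67320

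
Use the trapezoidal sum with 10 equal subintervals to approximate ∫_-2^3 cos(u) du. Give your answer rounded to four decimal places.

Δu = (3 − (-2))/10 = 0.5.
f(-2) ≈ -0.4161, f(-1.5) ≈ 0.0707, f(-1) ≈ 0.5403, f(-0.5) ≈ 0.8776, f(0) ≈ 1.0000, f(0.5) ≈ 0.8776, f(1) ≈ 0.5403, f(1.5) ≈ 0.0707, f(2) ≈ -0.4161, f(2.5) ≈ -0.8011, f(3) ≈ -0.9900.
T_10 = (Δu/2)·[f(u_0) + 2f(u_1) + ... + 2f(u_{9}) + f(u_10)].
Sum ≈ 1.0284.

1.0284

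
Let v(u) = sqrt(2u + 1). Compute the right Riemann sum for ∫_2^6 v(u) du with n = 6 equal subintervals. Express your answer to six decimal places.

Δu = (6 − 2)/6 = 2/3.
Right endpoints: 8/3, 10/3, 4, 14/3, 16/3, 6.
v(8/3) ≈ 2.516611, v(10/3) ≈ 2.768875, v(4) ≈ 3.000000, v(14/3) ≈ 3.214550, v(16/3) ≈ 3.415650, v(6) ≈ 3.605551.
Sum = Δu · [v(8/3) + v(10/3) + v(4) + ...].
Sum ≈ 12.347492.

12.347492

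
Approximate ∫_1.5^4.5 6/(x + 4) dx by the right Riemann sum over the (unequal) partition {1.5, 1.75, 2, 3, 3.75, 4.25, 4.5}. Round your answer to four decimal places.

Subinterval widths: 0.25, 0.25, 1, 0.75, 0.5, 0.25.
Right endpoints: 1.75, 2, 3, 3.75, 4.25, 4.5.
f(1.75) = 24/23, f(2) = 1, f(3) = 6/7, f(3.75) = 24/31, f(4.25) = 8/11, f(4.5) = 12/17.
Sum = Σ Δx_i · f(x_i).
Sum ≈ 2.4888.

2.4888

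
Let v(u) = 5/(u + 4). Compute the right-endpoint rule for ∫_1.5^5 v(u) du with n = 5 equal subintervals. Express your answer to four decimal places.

Δu = (5 − 1.5)/5 = 0.7.
Right endpoints: 2.2, 2.9, 3.6, 4.3, 5.
v(2.2) = 25/31, v(2.9) = 50/69, v(3.6) = 25/38, v(4.3) = 50/83, v(5) = 5/9.
Sum = Δu · [v(2.2) + v(2.9) + v(3.6) + v(4.3) + v(5)].
Sum ≈ 2.3429.

2.3429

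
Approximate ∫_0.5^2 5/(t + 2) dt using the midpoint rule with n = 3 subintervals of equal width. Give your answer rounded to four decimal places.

Δt = (2 − 0.5)/3 = 0.5.
Midpoints: 0.75, 1.25, 1.75.
f(0.75) = 20/11, f(1.25) = 20/13, f(1.75) = 4/3.
Sum = Δt · [f(0.75) + f(1.25) + f(1.75)].
Sum ≈ 2.3450.

2.3450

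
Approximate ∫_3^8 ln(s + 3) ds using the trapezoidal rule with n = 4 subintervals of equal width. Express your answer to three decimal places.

Δs = (8 − 3)/4 = 1.25.
f(3) ≈ 1.792, f(4.25) ≈ 1.981, f(5.5) ≈ 2.140, f(6.75) ≈ 2.277, f(8) ≈ 2.398.
T_4 = (Δs/2)·[f(s_0) + 2f(s_1) + 2f(s_2) + 2f(s_3) + f(s_4)].
Sum ≈ 10.616.

10.616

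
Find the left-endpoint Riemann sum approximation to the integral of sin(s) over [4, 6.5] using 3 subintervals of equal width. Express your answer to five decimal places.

Δs = (6.5 − 4)/3 = 5/6.
Left endpoints: 4, 29/6, 17/3.
f(4) ≈ -0.75680, f(29/6) ≈ -0.99270, f(17/3) ≈ -0.57820.
Sum = Δs · [f(4) + f(29/6) + f(17/3)].
Sum ≈ -1.93975.

-1.93975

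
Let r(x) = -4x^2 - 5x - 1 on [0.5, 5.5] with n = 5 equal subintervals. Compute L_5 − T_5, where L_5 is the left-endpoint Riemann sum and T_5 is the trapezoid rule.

L_5 = -232.5.
T_5 = -305.
L_5 − T_5 = 72.5.

72.5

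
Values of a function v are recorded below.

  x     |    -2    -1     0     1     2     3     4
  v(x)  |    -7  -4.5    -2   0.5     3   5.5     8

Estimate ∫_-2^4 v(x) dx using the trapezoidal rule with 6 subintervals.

Δx = 1.
T_6 = (1/2)·[(-7) + 2·(-4.5) + 2·(-2) + 2·0.5 + 2·3 + 2·5.5 + 8] = 3.

3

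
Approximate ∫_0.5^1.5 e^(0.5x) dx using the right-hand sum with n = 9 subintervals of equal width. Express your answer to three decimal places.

1.713

Δx = (1.5 − 0.5)/9 = 1/9.
Right endpoints: 11/18, 13/18, 5/6, 17/18, 19/18, 7/6, 23/18, 25/18, 1.5.
f(11/18) ≈ 1.357, f(13/18) ≈ 1.435, f(5/6) ≈ 1.517, f(17/18) ≈ 1.604, f(19/18) ≈ 1.695, f(7/6) ≈ 1.792, f(23/18) ≈ 1.894, f(25/18) ≈ 2.003, f(1.5) ≈ 2.117.
Sum = Δx · [f(11/18) + f(13/18) + f(5/6) + ...].
Sum ≈ 1.713.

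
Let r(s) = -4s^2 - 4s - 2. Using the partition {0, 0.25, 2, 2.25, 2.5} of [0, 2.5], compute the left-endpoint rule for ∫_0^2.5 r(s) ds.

Subinterval widths: 0.25, 1.75, 0.25, 0.25.
Left endpoints: 0, 0.25, 2, 2.25.
r(0) = -2, r(0.25) = -3.25, r(2) = -26, r(2.25) = -31.25.
Sum = Σ Δs_i · r(s_i).
Sum = -20.5.

-20.5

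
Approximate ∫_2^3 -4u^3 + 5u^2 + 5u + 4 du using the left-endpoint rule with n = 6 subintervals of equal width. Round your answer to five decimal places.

Δu = (3 − 2)/6 = 1/6.
Left endpoints: 2, 13/6, 7/3, 2.5, 8/3, 17/6.
f(2) = 2, f(13/6) = -257/108, f(7/3) = -214/27, f(2.5) = -14.75, f(8/3) = -620/27, f(17/6) = -3529/108.
Sum = Δu · [f(2) + f(13/6) + f(7/3) + ...].
Sum ≈ -13.11574.

-13.11574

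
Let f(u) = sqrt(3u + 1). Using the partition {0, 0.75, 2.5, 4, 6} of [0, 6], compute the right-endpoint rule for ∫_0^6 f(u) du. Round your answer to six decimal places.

Subinterval widths: 0.75, 1.75, 1.5, 2.
Right endpoints: 0.75, 2.5, 4, 6.
f(0.75) ≈ 1.802776, f(2.5) ≈ 2.915476, f(4) ≈ 3.605551, f(6) ≈ 4.358899.
Sum = Σ Δu_i · f(u_i).
Sum ≈ 20.580289.

20.580289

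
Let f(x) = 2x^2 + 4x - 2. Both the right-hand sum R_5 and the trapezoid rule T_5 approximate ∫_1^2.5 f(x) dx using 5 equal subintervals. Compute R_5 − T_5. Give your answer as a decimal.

R_5 = 19.77.
T_5 = 17.295.
R_5 − T_5 = 2.475.

2.475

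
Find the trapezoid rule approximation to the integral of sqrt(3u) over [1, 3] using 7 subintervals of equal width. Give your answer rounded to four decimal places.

Δu = (3 − 1)/7 = 2/7.
f(1) ≈ 1.7321, f(9/7) ≈ 1.9640, f(11/7) ≈ 2.1712, f(13/7) ≈ 2.3604, f(15/7) ≈ 2.5355, f(17/7) ≈ 2.6992, f(19/7) ≈ 2.8536, f(3) ≈ 3.0000.
T_7 = (Δu/2)·[f(u_0) + 2f(u_1) + ... + 2f(u_{6}) + f(u_7)].
Sum ≈ 4.8428.

4.8428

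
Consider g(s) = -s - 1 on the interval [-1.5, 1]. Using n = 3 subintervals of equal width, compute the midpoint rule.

-1.875

Δs = (1 − (-1.5))/3 = 5/6.
Midpoints: -13/12, -0.25, 7/12.
g(-13/12) = 1/12, g(-0.25) = -0.75, g(7/12) = -19/12.
Sum = Δs · [g(-13/12) + g(-0.25) + g(7/12)].
Sum = -1.875.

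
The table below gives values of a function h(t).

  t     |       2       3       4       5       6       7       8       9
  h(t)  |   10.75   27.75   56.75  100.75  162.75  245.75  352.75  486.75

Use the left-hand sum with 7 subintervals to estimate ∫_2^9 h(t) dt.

957.25

Δt = 1.
Sum = 1·[10.75 + 27.75 + 56.75 + 100.75 + 162.75 + 245.75 + 352.75] = 957.25.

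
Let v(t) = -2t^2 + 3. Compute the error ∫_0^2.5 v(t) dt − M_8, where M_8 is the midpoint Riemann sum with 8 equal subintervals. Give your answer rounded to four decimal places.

-0.0407

Exact integral: ∫_0^2.5 v(t) dt ≈ -2.916667.
M_8 ≈ -2.875977.
Error ≈ -2.916667 − (-2.875977) ≈ -0.0407.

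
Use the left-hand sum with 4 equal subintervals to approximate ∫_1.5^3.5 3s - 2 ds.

Δs = (3.5 − 1.5)/4 = 0.5.
Left endpoints: 1.5, 2, 2.5, 3.
f(1.5) = 2.5, f(2) = 4, f(2.5) = 5.5, f(3) = 7.
Sum = Δs · [f(1.5) + f(2) + f(2.5) + f(3)].
Sum = 9.5.

9.5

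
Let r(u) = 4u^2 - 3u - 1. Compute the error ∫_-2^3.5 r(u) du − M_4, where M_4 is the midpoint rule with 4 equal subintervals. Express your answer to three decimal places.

Exact integral: ∫_-2^3.5 r(u) du ≈ 49.95833.
M_4 = 46.4921875.
Error ≈ 49.95833 − 46.4921875 ≈ 3.466.

3.466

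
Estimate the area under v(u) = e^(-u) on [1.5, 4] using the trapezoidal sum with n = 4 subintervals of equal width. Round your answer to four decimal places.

0.2114

Δu = (4 − 1.5)/4 = 0.625.
v(1.5) ≈ 0.2231, v(2.125) ≈ 0.1194, v(2.75) ≈ 0.0639, v(3.375) ≈ 0.0342, v(4) ≈ 0.0183.
T_4 = (Δu/2)·[v(u_0) + 2v(u_1) + 2v(u_2) + 2v(u_3) + v(u_4)].
Sum ≈ 0.2114.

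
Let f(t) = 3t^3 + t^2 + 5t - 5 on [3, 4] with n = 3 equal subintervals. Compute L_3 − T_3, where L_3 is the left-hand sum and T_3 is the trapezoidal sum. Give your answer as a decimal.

-20.5

L_3 ≈ 136.185185.
T_3 ≈ 156.685185.
L_3 − T_3 = -20.5.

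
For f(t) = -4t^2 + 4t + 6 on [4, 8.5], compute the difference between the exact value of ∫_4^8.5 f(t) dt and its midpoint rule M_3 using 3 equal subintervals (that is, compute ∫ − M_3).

Exact integral: ∫_4^8.5 f(t) dt = -594.
M_3 = -590.625.
Error = -594 − (-590.625) = -3.375.

-3.375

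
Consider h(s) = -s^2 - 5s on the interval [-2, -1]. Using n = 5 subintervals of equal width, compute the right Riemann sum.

Δs = (-1 − (-2))/5 = 0.2.
Right endpoints: -1.8, -1.6, -1.4, -1.2, -1.
h(-1.8) = 5.76, h(-1.6) = 5.44, h(-1.4) = 5.04, h(-1.2) = 4.56, h(-1) = 4.
Sum = Δs · [h(-1.8) + h(-1.6) + h(-1.4) + h(-1.2) + h(-1)].
Sum = 4.96.

4.96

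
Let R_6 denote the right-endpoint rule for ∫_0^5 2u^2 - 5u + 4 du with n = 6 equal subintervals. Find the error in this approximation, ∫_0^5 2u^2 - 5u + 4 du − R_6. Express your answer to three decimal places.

Exact integral: ∫_0^5 f(u) du ≈ 40.83333.
R_6 ≈ 52.40741.
Error ≈ 40.83333 − 52.40741 ≈ -11.574.

-11.574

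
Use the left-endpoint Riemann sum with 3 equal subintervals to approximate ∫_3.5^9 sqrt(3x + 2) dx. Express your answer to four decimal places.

Δx = (9 − 3.5)/3 = 11/6.
Left endpoints: 3.5, 16/3, 43/6.
f(3.5) ≈ 3.5355, f(16/3) ≈ 4.2426, f(43/6) ≈ 4.8477.
Sum = Δx · [f(3.5) + f(16/3) + f(43/6)].
Sum ≈ 23.1474.

23.1474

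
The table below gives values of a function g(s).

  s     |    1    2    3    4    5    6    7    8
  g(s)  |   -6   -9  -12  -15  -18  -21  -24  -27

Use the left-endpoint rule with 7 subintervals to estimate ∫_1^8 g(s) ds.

-105

Δs = 1.
Sum = 1·[(-6) + (-9) + (-12) + (-15) + (-18) + (-21) + (-24)] = -105.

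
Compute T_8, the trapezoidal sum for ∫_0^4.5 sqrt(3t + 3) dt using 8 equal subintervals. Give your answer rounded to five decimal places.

Δt = (4.5 − 0)/8 = 0.5625.
f(0) ≈ 1.73205, f(0.5625) ≈ 2.16506, f(1.125) ≈ 2.52488, f(1.6875) ≈ 2.83945, f(2.25) ≈ 3.12250, f(2.8125) ≈ 3.38194, f(3.375) ≈ 3.62284, f(3.9375) ≈ 3.84870, f(4.5) ≈ 4.06202.
T_8 = (Δt/2)·[f(t_0) + 2f(t_1) + ... + 2f(t_{7}) + f(t_8)].
Sum ≈ 13.72636.

13.72636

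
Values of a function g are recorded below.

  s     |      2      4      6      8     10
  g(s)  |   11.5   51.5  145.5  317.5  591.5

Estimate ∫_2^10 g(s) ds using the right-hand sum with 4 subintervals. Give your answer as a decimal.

2212

Δs = 2.
Sum = 2·[51.5 + 145.5 + 317.5 + 591.5] = 2212.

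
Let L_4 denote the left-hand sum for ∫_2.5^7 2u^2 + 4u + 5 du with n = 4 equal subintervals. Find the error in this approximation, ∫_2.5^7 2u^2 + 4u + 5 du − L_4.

56.3203125

Exact integral: ∫_2.5^7 f(u) du = 326.25.
L_4 = 269.9296875.
Error = 326.25 − 269.9296875 = 56.3203125.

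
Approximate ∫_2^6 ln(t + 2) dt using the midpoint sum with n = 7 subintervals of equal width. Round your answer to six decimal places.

7.092052

Δt = (6 − 2)/7 = 4/7.
Midpoints: 16/7, 20/7, 24/7, 4, 32/7, 36/7, 40/7.
f(16/7) ≈ 1.455287, f(20/7) ≈ 1.580450, f(24/7) ≈ 1.691676, f(4) ≈ 1.791759, f(32/7) ≈ 1.882731, f(36/7) ≈ 1.966113, f(40/7) ≈ 2.043074.
Sum = Δt · [f(16/7) + f(20/7) + f(24/7) + ...].
Sum ≈ 7.092052.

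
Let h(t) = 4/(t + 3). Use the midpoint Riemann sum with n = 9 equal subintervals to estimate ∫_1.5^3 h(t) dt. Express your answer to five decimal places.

Δt = (3 − 1.5)/9 = 1/6.
Midpoints: 19/12, 1.75, 23/12, 25/12, 2.25, 29/12, 31/12, 2.75, 35/12.
h(19/12) = 48/55, h(1.75) = 16/19, h(23/12) = 48/59, h(25/12) = 48/61, h(2.25) = 16/21, h(29/12) = 48/65, h(31/12) = 48/67, h(2.75) = 16/23, h(35/12) = 48/71.
Sum = Δt · [h(19/12) + h(1.75) + h(23/12) + ...].
Sum ≈ 1.15063.

1.15063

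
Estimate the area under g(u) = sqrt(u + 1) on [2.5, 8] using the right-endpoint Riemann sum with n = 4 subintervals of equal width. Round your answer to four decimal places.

14.3953

Δu = (8 − 2.5)/4 = 1.375.
Right endpoints: 3.875, 5.25, 6.625, 8.
g(3.875) ≈ 2.2079, g(5.25) ≈ 2.5000, g(6.625) ≈ 2.7613, g(8) ≈ 3.0000.
Sum = Δu · [g(3.875) + g(5.25) + g(6.625) + g(8)].
Sum ≈ 14.3953.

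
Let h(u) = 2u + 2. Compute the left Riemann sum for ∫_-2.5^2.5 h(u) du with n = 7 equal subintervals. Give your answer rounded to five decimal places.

Δu = (2.5 − (-2.5))/7 = 5/7.
Left endpoints: -2.5, -25/14, -15/14, -5/14, 5/14, 15/14, 25/14.
h(-2.5) = -3, h(-25/14) = -11/7, h(-15/14) = -1/7, h(-5/14) = 9/7, h(5/14) = 19/7, h(15/14) = 29/7, h(25/14) = 39/7.
Sum = Δu · [h(-2.5) + h(-25/14) + h(-15/14) + ...].
Sum ≈ 6.42857.

6.42857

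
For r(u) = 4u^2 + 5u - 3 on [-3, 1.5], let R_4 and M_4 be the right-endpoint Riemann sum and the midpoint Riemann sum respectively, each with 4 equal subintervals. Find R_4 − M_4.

R_4 = 11.390625.
M_4 = 8.2265625.
R_4 − M_4 = 3.1640625.

3.1640625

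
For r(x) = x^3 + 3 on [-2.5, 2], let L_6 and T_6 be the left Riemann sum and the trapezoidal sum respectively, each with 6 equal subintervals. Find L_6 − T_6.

-8.859375

L_6 = -1.44140625.
T_6 = 7.41796875.
L_6 − T_6 = -8.859375.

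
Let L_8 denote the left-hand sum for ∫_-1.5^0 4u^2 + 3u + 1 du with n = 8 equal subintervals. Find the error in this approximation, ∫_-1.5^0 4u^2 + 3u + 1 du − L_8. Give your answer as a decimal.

Exact integral: ∫_-1.5^0 f(u) du = 2.625.
L_8 = 3.08203125.
Error = 2.625 − 3.08203125 = -0.45703125.

-0.45703125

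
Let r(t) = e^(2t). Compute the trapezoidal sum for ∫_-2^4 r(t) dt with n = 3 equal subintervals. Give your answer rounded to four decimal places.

3092.1726

Δt = (4 − (-2))/3 = 2.
r(-2) ≈ 0.0183, r(0) ≈ 1.0000, r(2) ≈ 54.5982, r(4) ≈ 2980.9580.
T_3 = (Δt/2)·[r(t_0) + 2r(t_1) + 2r(t_2) + r(t_3)].
Sum ≈ 3092.1726.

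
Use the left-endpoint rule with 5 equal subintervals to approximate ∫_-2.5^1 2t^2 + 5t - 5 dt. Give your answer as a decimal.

-21.42

Δt = (1 − (-2.5))/5 = 0.7.
Left endpoints: -2.5, -1.8, -1.1, -0.4, 0.3.
f(-2.5) = -5, f(-1.8) = -7.52, f(-1.1) = -8.08, f(-0.4) = -6.68, f(0.3) = -3.32.
Sum = Δt · [f(-2.5) + f(-1.8) + f(-1.1) + f(-0.4) + f(0.3)].
Sum = -21.42.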